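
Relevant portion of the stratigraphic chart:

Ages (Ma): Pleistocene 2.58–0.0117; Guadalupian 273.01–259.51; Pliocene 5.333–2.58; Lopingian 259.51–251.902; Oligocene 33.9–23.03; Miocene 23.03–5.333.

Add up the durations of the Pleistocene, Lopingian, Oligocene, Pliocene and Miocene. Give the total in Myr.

41.4963 million years

Duration is start − end for each: (2.58 − 0.0117) + (259.51 − 251.902) + (33.9 − 23.03) + (5.333 − 2.58) + (23.03 − 5.333).
That is 2.5683 + 7.608 + 10.87 + 2.753 + 17.697, which totals 41.4963 million years.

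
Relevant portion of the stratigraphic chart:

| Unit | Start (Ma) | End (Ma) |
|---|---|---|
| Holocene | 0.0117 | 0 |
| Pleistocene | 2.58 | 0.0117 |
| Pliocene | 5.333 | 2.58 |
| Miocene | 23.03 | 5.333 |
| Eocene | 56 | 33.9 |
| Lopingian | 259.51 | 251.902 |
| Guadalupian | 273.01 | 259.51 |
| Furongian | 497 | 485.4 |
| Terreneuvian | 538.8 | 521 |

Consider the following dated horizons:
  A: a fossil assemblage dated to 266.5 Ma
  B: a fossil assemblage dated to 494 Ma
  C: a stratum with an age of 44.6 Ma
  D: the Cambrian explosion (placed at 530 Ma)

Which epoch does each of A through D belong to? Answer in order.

Match each age against the start–end ranges in the excerpt: A = 266.5 Ma → Guadalupian (273.01–259.51); B = 494 Ma → Furongian (497–485.4); C = 44.6 Ma → Eocene (56–33.9); D = 530 Ma → Terreneuvian (538.8–521).

A — Guadalupian; B — Furongian; C — Eocene; D — Terreneuvian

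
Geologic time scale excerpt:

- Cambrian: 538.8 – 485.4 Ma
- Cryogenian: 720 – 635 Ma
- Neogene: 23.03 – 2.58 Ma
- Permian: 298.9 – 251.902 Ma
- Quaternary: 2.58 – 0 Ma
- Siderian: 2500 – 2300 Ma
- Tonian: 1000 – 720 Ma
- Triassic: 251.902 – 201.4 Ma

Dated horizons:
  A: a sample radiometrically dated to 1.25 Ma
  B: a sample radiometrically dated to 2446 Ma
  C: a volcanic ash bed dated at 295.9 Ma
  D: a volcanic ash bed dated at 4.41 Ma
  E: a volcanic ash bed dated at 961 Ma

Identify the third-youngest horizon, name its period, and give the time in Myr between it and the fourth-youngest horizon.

C, in the Permian; 665.1 million years to E

Sorted youngest-first by Ma: A (1.25), D (4.41), C (295.9), E (961), B (2446).
The third youngest is C at 295.9 Ma, which lies in 298.9–251.902 Ma: the Permian.
The fourth youngest is E at 961 Ma; separation = |295.9 − 961| = 665.1 Myr.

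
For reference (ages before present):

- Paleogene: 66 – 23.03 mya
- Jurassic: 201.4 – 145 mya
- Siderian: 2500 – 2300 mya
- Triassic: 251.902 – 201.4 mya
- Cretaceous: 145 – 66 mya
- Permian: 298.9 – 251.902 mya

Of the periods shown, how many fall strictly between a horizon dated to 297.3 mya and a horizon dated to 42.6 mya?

3

The older date is 297.3 Ma and the younger is 42.6 Ma.
Periods with start < 297.3 and end > 42.6 Ma: Triassic (251.902–201.4), Jurassic (201.4–145), Cretaceous (145–66).
That is 3 complete periods.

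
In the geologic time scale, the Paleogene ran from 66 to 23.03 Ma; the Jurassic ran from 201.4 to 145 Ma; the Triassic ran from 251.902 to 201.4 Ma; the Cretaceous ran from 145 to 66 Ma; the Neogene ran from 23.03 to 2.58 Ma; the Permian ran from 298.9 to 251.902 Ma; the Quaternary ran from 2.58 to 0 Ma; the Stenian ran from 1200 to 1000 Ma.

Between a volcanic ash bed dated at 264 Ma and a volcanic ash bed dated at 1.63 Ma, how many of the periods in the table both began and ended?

264 Ma sits inside the Permian (298.9–251.902) and 1.63 Ma inside the Quaternary (2.58–0); neither of those is wholly between the two dates.
The listed periods lying completely between them are Triassic, Jurassic, Cretaceous, Paleogene, Neogene — 5 in all.

5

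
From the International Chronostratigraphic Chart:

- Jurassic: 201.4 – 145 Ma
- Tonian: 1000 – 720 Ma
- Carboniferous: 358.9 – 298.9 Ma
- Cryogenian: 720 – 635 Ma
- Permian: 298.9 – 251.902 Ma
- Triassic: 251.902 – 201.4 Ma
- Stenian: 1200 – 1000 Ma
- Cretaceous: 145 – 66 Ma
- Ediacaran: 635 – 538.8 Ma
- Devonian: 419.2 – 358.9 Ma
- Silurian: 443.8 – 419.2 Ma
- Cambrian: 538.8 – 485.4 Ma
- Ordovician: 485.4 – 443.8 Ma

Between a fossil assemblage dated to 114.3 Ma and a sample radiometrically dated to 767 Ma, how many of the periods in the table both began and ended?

767 Ma sits inside the Tonian (1000–720) and 114.3 Ma inside the Cretaceous (145–66); neither of those is wholly between the two dates.
The listed periods lying completely between them are Cryogenian, Ediacaran, Cambrian, Ordovician, Silurian, Devonian, Carboniferous, Permian, Triassic, Jurassic — 10 in all.

10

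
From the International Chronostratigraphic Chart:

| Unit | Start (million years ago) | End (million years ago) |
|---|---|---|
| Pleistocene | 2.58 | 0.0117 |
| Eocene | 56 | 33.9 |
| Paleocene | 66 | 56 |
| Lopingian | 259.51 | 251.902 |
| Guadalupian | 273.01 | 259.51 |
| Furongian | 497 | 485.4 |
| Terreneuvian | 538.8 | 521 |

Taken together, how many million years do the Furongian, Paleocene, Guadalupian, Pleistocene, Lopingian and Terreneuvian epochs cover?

Duration is start − end for each: (497 − 485.4) + (66 − 56) + (273.01 − 259.51) + (2.58 − 0.0117) + (259.51 − 251.902) + (538.8 − 521).
That is 11.6 + 10 + 13.5 + 2.5683 + 7.608 + 17.8, which totals 63.0763 million years.

63.0763 million years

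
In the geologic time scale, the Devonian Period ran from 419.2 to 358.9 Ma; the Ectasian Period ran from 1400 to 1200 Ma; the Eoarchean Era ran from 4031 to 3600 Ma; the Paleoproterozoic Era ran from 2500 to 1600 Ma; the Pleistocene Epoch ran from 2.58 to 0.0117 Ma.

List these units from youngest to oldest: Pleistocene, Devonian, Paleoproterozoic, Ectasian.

Read off each span (Ma): Pleistocene 2.58–0.0117; Devonian 419.2–358.9; Paleoproterozoic 2500–1600; Ectasian 1400–1200.
Larger Ma is older, so oldest→youngest is Paleoproterozoic, Ectasian, Devonian, Pleistocene; reverse it for youngest→oldest.

Pleistocene, then Devonian, then Ectasian, then Paleoproterozoic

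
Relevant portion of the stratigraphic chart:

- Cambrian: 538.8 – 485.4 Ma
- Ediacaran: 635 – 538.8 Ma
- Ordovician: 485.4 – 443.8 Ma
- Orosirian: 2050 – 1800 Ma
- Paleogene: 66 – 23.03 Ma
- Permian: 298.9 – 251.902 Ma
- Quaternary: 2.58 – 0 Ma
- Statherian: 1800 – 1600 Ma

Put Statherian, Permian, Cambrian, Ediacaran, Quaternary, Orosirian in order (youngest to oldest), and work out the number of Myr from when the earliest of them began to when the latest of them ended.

Quaternary, Permian, Cambrian, Ediacaran, Statherian, Orosirian; total span 2050 Myr

From the excerpt: Statherian 1800–1600; Permian 298.9–251.902; Cambrian 538.8–485.4; Ediacaran 635–538.8; Quaternary 2.58–0; Orosirian 2050–1800 (Ma).
Larger Ma is earlier, so the oldest is Orosirian and the youngest is Quaternary; youngest to oldest: Quaternary, Permian, Cambrian, Ediacaran, Statherian, Orosirian.
Oldest start 2050 minus youngest end 0 gives 2050 Myr overall.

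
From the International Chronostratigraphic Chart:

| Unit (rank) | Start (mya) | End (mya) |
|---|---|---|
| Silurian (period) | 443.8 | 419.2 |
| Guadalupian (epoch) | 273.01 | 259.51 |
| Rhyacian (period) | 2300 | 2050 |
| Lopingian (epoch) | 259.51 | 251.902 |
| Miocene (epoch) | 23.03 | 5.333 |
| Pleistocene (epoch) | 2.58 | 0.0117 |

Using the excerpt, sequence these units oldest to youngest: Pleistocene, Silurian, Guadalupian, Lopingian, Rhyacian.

Read off each span (Ma): Pleistocene 2.58–0.0117; Silurian 443.8–419.2; Guadalupian 273.01–259.51; Lopingian 259.51–251.902; Rhyacian 2300–2050.
Larger Ma is older, so oldest→youngest is Rhyacian, Silurian, Guadalupian, Lopingian, Pleistocene.

Rhyacian, Silurian, Guadalupian, Lopingian, Pleistocene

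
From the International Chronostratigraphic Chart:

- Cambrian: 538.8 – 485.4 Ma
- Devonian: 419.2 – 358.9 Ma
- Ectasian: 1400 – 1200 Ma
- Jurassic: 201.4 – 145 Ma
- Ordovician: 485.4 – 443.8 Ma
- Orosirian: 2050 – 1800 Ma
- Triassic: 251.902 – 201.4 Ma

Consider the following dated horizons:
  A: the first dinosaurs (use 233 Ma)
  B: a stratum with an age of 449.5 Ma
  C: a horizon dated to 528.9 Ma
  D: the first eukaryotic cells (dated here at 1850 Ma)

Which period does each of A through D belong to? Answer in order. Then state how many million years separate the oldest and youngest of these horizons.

Match each age against the start–end ranges in the excerpt: A = 233 Ma → Triassic (251.902–201.4); B = 449.5 Ma → Ordovician (485.4–443.8); C = 528.9 Ma → Cambrian (538.8–485.4); D = 1850 Ma → Orosirian (2050–1800).
The largest age is 1850 Ma and the smallest is 233 Ma; their difference is 1617 Myr.

A — Triassic; B — Ordovician; C — Cambrian; D — Orosirian; span 1617 million years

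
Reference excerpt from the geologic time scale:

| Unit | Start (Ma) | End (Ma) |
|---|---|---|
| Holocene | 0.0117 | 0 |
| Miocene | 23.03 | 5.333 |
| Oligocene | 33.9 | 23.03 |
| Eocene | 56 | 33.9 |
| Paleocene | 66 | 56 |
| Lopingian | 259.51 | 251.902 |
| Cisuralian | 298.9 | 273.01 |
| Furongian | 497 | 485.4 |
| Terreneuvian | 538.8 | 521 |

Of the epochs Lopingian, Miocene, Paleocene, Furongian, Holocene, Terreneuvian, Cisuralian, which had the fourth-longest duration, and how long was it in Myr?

Furongian, 11.6 million years

Durations: Lopingian 7.608; Miocene 17.697; Paleocene 10; Furongian 11.6; Holocene 0.0117; Terreneuvian 17.8; Cisuralian 25.89 Myr.
Sorted longest-first: Cisuralian (25.89), Terreneuvian (17.8), Miocene (17.697), Furongian (11.6), Paleocene (10), Lopingian (7.608), Holocene (0.0117).
The fourth longest is Furongian at 11.6 Myr.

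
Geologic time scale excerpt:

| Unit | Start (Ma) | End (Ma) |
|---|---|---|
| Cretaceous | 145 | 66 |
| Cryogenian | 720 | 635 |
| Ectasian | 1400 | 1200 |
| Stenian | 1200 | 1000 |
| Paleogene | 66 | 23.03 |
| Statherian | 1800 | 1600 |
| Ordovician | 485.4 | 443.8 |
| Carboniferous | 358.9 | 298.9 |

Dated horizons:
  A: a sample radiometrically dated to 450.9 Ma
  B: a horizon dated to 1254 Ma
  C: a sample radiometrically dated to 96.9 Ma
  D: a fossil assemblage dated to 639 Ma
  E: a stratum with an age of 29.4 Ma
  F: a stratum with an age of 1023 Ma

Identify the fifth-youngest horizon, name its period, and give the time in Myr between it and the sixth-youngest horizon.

Sorted youngest-first by Ma: E (29.4), C (96.9), A (450.9), D (639), F (1023), B (1254).
The fifth youngest is F at 1023 Ma, which lies in 1200–1000 Ma: the Stenian.
The sixth youngest is B at 1254 Ma; separation = |1023 − 1254| = 231 Myr.

F, in the Stenian; 231 million years to B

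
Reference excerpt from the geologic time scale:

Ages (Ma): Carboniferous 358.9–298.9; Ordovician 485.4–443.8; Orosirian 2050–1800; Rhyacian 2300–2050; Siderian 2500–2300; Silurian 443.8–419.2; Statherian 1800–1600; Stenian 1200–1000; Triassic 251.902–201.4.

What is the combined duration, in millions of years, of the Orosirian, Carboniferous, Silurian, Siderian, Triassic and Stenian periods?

785.102 million years

Each duration: Orosirian = 250; Carboniferous = 60; Silurian = 24.6; Siderian = 200; Triassic = 50.502; Stenian = 200.
Sum: 250 + 60 + 24.6 + 200 + 50.502 + 200 = 785.102 Myr.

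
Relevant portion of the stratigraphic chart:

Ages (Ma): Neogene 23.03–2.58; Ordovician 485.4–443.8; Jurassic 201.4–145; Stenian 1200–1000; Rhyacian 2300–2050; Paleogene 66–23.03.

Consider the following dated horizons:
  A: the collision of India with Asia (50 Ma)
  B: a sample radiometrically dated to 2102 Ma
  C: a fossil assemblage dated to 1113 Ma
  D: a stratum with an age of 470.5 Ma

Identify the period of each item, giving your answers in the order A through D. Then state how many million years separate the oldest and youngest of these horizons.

A — Paleogene; B — Rhyacian; C — Stenian; D — Ordovician; span 2052 million years

A: 50 Ma lies in 66–23.03 Ma, so Paleogene.
B: 2102 Ma lies in 2300–2050 Ma, so Rhyacian.
C: 1113 Ma lies in 1200–1000 Ma, so Stenian.
D: 470.5 Ma lies in 485.4–443.8 Ma, so Ordovician.
Oldest = 2102 Ma, youngest = 50 Ma → span 2052 Myr.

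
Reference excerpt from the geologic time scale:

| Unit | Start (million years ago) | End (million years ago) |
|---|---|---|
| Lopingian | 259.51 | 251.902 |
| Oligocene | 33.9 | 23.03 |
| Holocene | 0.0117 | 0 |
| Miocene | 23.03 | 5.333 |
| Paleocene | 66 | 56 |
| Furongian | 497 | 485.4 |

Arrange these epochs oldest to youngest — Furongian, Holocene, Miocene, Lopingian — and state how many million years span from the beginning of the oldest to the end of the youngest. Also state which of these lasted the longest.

Start ages (Ma): Furongian 497, Lopingian 259.51, Miocene 23.03, Holocene 0.0117.
Ordered oldest to youngest: Furongian, Lopingian, Miocene, Holocene.
Span = 497 − 0 = 497 Myr.
Durations: Holocene 0.0117, Furongian 11.6, Lopingian 7.608, Miocene 17.697 → longest is Miocene (17.697 Myr).

Furongian → Lopingian → Miocene → Holocene; total span 497 Myr; longest is Miocene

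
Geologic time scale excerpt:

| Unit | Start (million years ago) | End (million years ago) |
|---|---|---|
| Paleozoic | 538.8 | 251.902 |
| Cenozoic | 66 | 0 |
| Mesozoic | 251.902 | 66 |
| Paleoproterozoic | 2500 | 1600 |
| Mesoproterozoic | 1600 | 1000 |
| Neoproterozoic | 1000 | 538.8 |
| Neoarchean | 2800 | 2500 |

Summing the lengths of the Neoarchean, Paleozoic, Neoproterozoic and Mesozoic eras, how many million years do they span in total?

1234 million years

Duration is start − end for each: (2800 − 2500) + (538.8 − 251.902) + (1000 − 538.8) + (251.902 − 66).
That is 300 + 286.898 + 461.2 + 185.902, which totals 1234 million years.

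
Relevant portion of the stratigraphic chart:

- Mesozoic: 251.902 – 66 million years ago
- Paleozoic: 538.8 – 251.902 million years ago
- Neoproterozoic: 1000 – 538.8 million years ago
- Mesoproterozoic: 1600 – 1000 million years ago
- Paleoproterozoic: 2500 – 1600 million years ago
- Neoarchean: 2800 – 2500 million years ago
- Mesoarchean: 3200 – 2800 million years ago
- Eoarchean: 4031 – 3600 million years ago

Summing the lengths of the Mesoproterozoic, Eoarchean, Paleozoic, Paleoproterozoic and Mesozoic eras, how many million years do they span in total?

Duration is start − end for each: (1600 − 1000) + (4031 − 3600) + (538.8 − 251.902) + (2500 − 1600) + (251.902 − 66).
That is 600 + 431 + 286.898 + 900 + 185.902, which totals 2403.8 million years.

2403.8 million years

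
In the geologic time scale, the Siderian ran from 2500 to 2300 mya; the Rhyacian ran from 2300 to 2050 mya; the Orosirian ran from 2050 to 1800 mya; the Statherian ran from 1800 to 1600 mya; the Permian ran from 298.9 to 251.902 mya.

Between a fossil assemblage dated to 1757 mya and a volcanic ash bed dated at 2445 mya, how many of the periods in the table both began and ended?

2445 Ma sits inside the Siderian (2500–2300) and 1757 Ma inside the Statherian (1800–1600); neither of those is wholly between the two dates.
The listed periods lying completely between them are Rhyacian, Orosirian — 2 in all.

2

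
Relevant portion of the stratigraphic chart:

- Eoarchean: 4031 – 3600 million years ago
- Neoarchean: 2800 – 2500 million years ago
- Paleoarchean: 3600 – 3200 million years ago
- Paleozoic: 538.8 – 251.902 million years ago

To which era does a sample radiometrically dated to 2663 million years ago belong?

2663 Ma lies between 2800 and 2500 Ma, so it falls in the Neoarchean.

Neoarchean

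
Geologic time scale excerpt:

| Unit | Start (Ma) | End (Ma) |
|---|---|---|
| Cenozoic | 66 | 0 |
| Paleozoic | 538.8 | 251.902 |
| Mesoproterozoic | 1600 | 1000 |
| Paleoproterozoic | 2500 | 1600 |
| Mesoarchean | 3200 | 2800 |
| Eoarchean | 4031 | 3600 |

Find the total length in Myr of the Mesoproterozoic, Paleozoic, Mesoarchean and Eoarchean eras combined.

1717.898 million years

Each duration: Mesoproterozoic = 600; Paleozoic = 286.898; Mesoarchean = 400; Eoarchean = 431.
Sum: 600 + 286.898 + 400 + 431 = 1717.898 Myr.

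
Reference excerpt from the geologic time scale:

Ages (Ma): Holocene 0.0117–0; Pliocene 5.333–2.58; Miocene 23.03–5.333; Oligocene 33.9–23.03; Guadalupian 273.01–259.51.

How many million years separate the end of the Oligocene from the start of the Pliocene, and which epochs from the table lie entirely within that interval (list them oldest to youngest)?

End of Oligocene = 23.03 Ma; start of Pliocene = 5.333 Ma.
Gap = 23.03 − 5.333 = 17.697 Myr.
Epochs wholly inside 23.03–5.333 Ma: Miocene (23.03–5.333).

17.697 million years; Miocene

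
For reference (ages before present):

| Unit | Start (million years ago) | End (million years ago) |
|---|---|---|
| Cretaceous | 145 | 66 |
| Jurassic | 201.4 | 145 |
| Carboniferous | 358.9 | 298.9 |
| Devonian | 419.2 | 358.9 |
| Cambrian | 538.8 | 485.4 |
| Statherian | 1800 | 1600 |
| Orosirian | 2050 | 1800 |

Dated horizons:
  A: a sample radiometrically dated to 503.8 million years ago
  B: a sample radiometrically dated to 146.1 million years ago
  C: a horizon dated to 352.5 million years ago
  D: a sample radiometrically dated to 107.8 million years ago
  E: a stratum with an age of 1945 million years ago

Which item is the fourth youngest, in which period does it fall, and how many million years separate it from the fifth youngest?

Smaller Ma means younger, so youngest first: D 107.8 < B 146.1 < C 352.5 < A 503.8 < E 1945.
Counting 4 along gives A (503.8 Ma); the excerpt puts that inside the Cambrian, 538.8–485.4 Ma.
Next in line is E (1945 Ma), and 1945 − 503.8 = 1441.2 Myr.

A, in the Cambrian; 1441.2 million years to E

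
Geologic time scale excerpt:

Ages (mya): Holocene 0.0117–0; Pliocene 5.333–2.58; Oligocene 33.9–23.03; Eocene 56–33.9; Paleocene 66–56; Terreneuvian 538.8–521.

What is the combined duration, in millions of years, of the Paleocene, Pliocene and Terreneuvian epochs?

Each duration: Paleocene = 10; Pliocene = 2.753; Terreneuvian = 17.8.
Sum: 10 + 2.753 + 17.8 = 30.553 Myr.

30.553 million years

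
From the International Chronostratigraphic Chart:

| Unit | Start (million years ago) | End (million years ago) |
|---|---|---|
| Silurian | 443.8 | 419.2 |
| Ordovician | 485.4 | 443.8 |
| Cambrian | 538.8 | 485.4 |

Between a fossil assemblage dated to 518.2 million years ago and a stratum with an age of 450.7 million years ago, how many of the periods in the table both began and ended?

0

The older date is 518.2 Ma and the younger is 450.7 Ma.
No period both begins after 518.2 Ma and ends before 450.7 Ma, so the count is 0.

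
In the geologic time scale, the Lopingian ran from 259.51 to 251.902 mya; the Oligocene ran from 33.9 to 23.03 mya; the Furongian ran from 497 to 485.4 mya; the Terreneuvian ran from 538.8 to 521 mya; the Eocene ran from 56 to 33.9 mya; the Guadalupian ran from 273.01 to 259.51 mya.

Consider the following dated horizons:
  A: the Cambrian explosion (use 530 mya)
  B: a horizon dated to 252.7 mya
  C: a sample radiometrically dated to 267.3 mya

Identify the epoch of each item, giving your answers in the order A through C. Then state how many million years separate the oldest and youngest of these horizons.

Match each age against the start–end ranges in the excerpt: A = 530 Ma → Terreneuvian (538.8–521); B = 252.7 Ma → Lopingian (259.51–251.902); C = 267.3 Ma → Guadalupian (273.01–259.51).
The largest age is 530 Ma and the smallest is 252.7 Ma; their difference is 277.3 Myr.

A — Terreneuvian; B — Lopingian; C — Guadalupian; span 277.3 million years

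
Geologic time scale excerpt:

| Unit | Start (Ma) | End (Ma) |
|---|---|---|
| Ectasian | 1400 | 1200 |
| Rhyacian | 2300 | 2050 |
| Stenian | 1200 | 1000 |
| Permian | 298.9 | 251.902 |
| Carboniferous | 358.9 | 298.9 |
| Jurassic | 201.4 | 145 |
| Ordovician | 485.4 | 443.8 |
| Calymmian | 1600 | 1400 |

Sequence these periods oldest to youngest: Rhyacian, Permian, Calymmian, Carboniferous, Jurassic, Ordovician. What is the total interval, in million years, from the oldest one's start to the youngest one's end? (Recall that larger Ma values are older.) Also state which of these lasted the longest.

From the excerpt: Rhyacian 2300–2050; Permian 298.9–251.902; Calymmian 1600–1400; Carboniferous 358.9–298.9; Jurassic 201.4–145; Ordovician 485.4–443.8 (Ma).
Larger Ma is earlier, so the oldest is Rhyacian and the youngest is Jurassic; oldest to youngest: Rhyacian, Calymmian, Ordovician, Carboniferous, Permian, Jurassic.
Oldest start 2300 minus youngest end 145 gives 2155 Myr overall.
Individual lengths (start − end): Rhyacian 250; Carboniferous 60; Jurassic 56.4; Permian 46.998; Calymmian 200; Ordovician 41.6. The largest is Rhyacian at 250 Myr.

Rhyacian, Calymmian, Ordovician, Carboniferous, Permian, Jurassic; total span 2155 Myr; longest is Rhyacian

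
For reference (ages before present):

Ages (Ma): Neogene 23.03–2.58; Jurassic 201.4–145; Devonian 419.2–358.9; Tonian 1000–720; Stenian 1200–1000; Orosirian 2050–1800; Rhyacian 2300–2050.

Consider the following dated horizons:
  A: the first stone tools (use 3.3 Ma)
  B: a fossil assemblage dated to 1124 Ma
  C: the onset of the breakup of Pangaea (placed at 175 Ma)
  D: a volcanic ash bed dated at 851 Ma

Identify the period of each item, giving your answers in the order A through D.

A — Neogene; B — Stenian; C — Jurassic; D — Tonian

A: 3.3 Ma lies in 23.03–2.58 Ma, so Neogene.
B: 1124 Ma lies in 1200–1000 Ma, so Stenian.
C: 175 Ma lies in 201.4–145 Ma, so Jurassic.
D: 851 Ma lies in 1000–720 Ma, so Tonian.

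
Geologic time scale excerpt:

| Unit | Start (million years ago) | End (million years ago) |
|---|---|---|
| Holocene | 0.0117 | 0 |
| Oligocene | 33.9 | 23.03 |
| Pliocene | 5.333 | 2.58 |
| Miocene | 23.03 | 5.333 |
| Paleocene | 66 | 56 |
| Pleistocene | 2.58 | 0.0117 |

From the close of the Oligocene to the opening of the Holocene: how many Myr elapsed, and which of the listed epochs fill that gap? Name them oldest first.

23.0183 million years; Miocene, Pliocene, Pleistocene

The Oligocene closes at 23.03 Ma and the Holocene opens at 0.0117 Ma, so the interval is 23.03 − 0.0117 = 23.0183 Myr.
An epoch fits inside if it starts at or after 23.03 Ma and ends at or before 0.0117 Ma; oldest first that gives Miocene, Pliocene, Pleistocene.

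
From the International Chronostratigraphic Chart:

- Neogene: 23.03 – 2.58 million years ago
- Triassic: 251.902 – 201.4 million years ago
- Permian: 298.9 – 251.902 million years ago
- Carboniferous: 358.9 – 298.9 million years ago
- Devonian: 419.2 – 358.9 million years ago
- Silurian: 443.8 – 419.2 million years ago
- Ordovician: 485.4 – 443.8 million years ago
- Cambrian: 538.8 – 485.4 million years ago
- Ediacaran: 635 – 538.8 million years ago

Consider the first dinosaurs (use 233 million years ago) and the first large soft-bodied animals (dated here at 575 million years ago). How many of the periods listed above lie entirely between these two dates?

The older date is 575 Ma and the younger is 233 Ma.
Periods with start < 575 and end > 233 Ma: Cambrian (538.8–485.4), Ordovician (485.4–443.8), Silurian (443.8–419.2), Devonian (419.2–358.9), Carboniferous (358.9–298.9), Permian (298.9–251.902).
That is 6 complete periods.

6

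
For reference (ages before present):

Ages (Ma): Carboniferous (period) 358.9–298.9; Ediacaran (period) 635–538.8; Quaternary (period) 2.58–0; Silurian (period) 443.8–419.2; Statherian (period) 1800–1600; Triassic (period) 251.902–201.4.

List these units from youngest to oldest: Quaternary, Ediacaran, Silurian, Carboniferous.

The oldest of these is Ediacaran (starts 635 Ma) and the youngest is Quaternary (ends 0 Ma).
In between, by decreasing start age: Silurian (443.8), Carboniferous (358.9).
Listing youngest first means reversing that sequence.

Quaternary, Carboniferous, Silurian, Ediacaran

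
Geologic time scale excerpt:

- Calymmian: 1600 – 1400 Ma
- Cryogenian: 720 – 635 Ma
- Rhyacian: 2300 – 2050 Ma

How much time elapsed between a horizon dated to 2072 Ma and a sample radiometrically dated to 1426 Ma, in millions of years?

646 million years

2072 − 1426 = 646 million years.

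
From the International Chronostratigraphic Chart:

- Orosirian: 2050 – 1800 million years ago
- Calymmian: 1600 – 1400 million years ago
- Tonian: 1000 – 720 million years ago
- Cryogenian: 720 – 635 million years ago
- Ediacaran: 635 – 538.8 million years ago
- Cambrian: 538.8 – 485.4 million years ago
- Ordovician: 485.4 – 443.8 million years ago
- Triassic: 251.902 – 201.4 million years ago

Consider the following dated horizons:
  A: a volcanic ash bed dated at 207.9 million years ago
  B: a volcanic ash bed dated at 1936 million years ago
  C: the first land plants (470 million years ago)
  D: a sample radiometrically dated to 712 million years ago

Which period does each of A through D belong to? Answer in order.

A — Triassic; B — Orosirian; C — Ordovician; D — Cryogenian

Match each age against the start–end ranges in the excerpt: A = 207.9 Ma → Triassic (251.902–201.4); B = 1936 Ma → Orosirian (2050–1800); C = 470 Ma → Ordovician (485.4–443.8); D = 712 Ma → Cryogenian (720–635).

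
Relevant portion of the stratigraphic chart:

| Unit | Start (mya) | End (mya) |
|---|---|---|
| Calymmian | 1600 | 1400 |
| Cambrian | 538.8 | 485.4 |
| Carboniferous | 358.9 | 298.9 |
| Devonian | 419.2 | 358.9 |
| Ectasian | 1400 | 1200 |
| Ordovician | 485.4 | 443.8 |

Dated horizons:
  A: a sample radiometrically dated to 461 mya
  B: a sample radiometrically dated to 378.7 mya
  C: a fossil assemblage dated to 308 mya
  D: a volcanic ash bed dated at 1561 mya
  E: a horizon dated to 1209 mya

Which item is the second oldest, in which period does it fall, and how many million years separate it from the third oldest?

Sorted oldest-first by Ma: D (1561), E (1209), A (461), B (378.7), C (308).
The second oldest is E at 1209 Ma, which lies in 1400–1200 Ma: the Ectasian.
The third oldest is A at 461 Ma; separation = |1209 − 461| = 748 Myr.

E, in the Ectasian; 748 million years to A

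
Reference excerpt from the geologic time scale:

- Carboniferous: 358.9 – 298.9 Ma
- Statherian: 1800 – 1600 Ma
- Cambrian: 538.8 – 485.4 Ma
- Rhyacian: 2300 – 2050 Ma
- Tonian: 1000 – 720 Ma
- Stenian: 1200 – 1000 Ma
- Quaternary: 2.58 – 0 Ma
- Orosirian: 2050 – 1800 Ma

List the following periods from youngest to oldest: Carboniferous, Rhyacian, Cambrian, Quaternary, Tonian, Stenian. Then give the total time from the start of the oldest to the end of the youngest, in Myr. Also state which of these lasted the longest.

Quaternary → Carboniferous → Cambrian → Tonian → Stenian → Rhyacian; total span 2300 Myr; longest is Tonian

From the excerpt: Carboniferous 358.9–298.9; Rhyacian 2300–2050; Cambrian 538.8–485.4; Quaternary 2.58–0; Tonian 1000–720; Stenian 1200–1000 (Ma).
Larger Ma is earlier, so the oldest is Rhyacian and the youngest is Quaternary; youngest to oldest: Quaternary, Carboniferous, Cambrian, Tonian, Stenian, Rhyacian.
Oldest start 2300 minus youngest end 0 gives 2300 Myr overall.
Individual lengths (start − end): Tonian 280; Rhyacian 250; Cambrian 53.4; Quaternary 2.58; Carboniferous 60; Stenian 200. The largest is Tonian at 280 Myr.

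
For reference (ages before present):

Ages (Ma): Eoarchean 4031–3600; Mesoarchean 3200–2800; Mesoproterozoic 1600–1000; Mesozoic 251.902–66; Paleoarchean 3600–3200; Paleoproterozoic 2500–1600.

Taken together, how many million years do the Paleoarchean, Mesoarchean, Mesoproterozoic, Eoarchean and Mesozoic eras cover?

2016.902 million years

Duration is start − end for each: (3600 − 3200) + (3200 − 2800) + (1600 − 1000) + (4031 − 3600) + (251.902 − 66).
That is 400 + 400 + 600 + 431 + 185.902, which totals 2016.902 million years.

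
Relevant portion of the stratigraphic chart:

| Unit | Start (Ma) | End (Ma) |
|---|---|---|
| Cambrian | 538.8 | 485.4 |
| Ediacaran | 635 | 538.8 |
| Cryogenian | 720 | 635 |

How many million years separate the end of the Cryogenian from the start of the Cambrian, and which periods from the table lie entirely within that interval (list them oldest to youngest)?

96.2 million years; Ediacaran

End of Cryogenian = 635 Ma; start of Cambrian = 538.8 Ma.
Gap = 635 − 538.8 = 96.2 Myr.
Periods wholly inside 635–538.8 Ma: Ediacaran (635–538.8).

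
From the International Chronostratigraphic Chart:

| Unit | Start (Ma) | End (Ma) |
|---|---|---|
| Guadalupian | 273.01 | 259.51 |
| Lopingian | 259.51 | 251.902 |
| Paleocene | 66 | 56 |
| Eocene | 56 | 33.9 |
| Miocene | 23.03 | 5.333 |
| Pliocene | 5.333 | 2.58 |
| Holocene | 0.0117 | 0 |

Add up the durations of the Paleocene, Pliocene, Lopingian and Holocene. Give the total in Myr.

Each duration: Paleocene = 10; Pliocene = 2.753; Lopingian = 7.608; Holocene = 0.0117.
Sum: 10 + 2.753 + 7.608 + 0.0117 = 20.3727 Myr.

20.3727 million years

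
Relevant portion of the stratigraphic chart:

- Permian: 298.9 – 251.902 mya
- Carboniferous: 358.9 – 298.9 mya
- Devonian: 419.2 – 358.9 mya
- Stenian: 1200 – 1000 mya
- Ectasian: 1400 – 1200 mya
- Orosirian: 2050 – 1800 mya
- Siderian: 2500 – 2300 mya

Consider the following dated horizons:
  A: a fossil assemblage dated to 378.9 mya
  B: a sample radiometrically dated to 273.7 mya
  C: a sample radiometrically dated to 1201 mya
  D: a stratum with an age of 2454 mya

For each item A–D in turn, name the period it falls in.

A — Devonian; B — Permian; C — Ectasian; D — Siderian

A: 378.9 Ma lies in 419.2–358.9 Ma, so Devonian.
B: 273.7 Ma lies in 298.9–251.902 Ma, so Permian.
C: 1201 Ma lies in 1400–1200 Ma, so Ectasian.
D: 2454 Ma lies in 2500–2300 Ma, so Siderian.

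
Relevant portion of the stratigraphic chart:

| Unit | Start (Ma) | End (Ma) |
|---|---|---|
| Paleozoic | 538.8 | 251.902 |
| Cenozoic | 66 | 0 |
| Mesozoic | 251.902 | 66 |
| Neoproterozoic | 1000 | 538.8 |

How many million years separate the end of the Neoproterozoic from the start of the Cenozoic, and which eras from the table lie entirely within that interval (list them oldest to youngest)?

472.8 million years; Paleozoic, Mesozoic

End of Neoproterozoic = 538.8 Ma; start of Cenozoic = 66 Ma.
Gap = 538.8 − 66 = 472.8 Myr.
Eras wholly inside 538.8–66 Ma: Paleozoic (538.8–251.902), Mesozoic (251.902–66).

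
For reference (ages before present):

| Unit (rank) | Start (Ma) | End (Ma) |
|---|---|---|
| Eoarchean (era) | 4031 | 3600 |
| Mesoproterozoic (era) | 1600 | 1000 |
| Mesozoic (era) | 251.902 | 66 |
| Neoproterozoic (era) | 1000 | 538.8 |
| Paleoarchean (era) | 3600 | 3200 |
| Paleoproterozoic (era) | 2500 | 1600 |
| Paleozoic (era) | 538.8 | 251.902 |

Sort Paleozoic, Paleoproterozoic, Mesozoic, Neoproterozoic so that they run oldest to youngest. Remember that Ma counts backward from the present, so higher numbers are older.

Sorting by start age (descending Ma, since larger Ma = older): Paleoproterozoic start 2500, Neoproterozoic start 1000, Paleozoic start 538.8, Mesozoic start 251.902.

Paleoproterozoic → Neoproterozoic → Paleozoic → Mesozoic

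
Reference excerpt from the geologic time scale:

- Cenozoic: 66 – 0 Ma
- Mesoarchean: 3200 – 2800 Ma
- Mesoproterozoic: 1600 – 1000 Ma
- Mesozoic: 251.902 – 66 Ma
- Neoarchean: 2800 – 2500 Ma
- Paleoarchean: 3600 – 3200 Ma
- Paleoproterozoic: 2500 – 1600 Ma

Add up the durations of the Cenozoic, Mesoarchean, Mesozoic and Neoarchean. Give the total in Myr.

Each duration: Cenozoic = 66; Mesoarchean = 400; Mesozoic = 185.902; Neoarchean = 300.
Sum: 66 + 400 + 185.902 + 300 = 951.902 Myr.

951.902 million years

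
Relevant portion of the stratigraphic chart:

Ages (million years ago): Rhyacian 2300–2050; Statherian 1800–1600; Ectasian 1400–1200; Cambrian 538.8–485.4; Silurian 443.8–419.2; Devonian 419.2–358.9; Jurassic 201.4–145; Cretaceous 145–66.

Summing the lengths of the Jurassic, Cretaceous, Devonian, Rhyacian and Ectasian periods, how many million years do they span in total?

Each duration: Jurassic = 56.4; Cretaceous = 79; Devonian = 60.3; Rhyacian = 250; Ectasian = 200.
Sum: 56.4 + 79 + 60.3 + 250 + 200 = 645.7 Myr.

645.7 million years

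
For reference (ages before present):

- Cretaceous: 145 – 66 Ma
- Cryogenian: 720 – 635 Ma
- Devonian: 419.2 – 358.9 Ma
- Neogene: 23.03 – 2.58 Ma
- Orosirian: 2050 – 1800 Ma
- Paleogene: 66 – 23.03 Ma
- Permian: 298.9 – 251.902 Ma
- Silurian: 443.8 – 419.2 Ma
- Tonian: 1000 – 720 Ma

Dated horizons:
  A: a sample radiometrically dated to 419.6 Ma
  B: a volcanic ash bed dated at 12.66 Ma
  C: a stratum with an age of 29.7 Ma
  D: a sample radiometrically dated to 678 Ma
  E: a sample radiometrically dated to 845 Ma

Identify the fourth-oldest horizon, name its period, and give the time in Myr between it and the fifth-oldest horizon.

C, in the Paleogene; 17.04 million years to B

Larger Ma means older, so oldest first: E 845 > D 678 > A 419.6 > C 29.7 > B 12.66.
Counting 4 along gives C (29.7 Ma); the excerpt puts that inside the Paleogene, 66–23.03 Ma.
Next in line is B (12.66 Ma), and 29.7 − 12.66 = 17.04 Myr.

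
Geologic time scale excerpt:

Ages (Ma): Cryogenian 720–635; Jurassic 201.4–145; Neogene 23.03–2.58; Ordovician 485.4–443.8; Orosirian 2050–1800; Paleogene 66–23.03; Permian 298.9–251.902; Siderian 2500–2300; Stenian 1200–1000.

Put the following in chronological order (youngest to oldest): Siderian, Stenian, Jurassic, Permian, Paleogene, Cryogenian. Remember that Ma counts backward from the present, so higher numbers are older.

Sorting by start age (ascending Ma, since larger Ma = older): Paleogene began 66, Jurassic began 201.4, Permian began 298.9, Cryogenian began 720, Stenian began 1200, Siderian began 2500.

Paleogene, Jurassic, Permian, Cryogenian, Stenian, Siderian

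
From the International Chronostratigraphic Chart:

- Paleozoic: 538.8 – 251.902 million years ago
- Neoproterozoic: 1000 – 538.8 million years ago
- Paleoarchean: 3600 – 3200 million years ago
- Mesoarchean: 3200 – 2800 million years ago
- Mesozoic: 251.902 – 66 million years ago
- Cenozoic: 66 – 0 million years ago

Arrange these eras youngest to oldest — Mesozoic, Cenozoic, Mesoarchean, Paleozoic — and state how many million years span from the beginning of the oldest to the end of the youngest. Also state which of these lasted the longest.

Cenozoic → Mesozoic → Paleozoic → Mesoarchean; total span 3200 Myr; longest is Mesoarchean

Start ages (Ma): Mesoarchean 3200, Paleozoic 538.8, Mesozoic 251.902, Cenozoic 66.
Ordered youngest to oldest: Cenozoic, Mesozoic, Paleozoic, Mesoarchean.
Span = 3200 − 0 = 3200 Myr.
Durations: Paleozoic 286.898, Cenozoic 66, Mesoarchean 400, Mesozoic 185.902 → longest is Mesoarchean (400 Myr).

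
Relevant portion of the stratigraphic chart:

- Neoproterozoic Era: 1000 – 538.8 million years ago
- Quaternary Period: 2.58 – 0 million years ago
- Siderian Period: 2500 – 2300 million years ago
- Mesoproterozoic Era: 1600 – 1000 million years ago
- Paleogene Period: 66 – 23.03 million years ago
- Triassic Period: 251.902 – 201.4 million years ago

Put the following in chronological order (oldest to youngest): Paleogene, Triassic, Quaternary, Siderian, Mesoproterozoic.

The oldest of these is Siderian (starts 2500 Ma) and the youngest is Quaternary (ends 0 Ma).
In between, by decreasing start age: Mesoproterozoic (1600), Triassic (251.902), Paleogene (66).

Siderian, Mesoproterozoic, Triassic, Paleogene, Quaternary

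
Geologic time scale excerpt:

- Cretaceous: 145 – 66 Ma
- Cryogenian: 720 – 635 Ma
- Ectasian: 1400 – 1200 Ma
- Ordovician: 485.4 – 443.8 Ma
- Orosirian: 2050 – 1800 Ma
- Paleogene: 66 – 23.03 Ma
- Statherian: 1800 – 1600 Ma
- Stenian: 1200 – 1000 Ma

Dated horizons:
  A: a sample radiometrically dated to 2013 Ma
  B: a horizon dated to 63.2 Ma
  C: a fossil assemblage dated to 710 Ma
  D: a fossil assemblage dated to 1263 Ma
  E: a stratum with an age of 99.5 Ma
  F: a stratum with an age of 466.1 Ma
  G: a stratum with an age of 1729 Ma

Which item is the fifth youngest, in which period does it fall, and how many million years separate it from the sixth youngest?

Smaller Ma means younger, so youngest first: B 63.2 < E 99.5 < F 466.1 < C 710 < D 1263 < G 1729 < A 2013.
Counting 5 along gives D (1263 Ma); the excerpt puts that inside the Ectasian, 1400–1200 Ma.
Next in line is G (1729 Ma), and 1729 − 1263 = 466 Myr.

D, in the Ectasian; 466 million years to G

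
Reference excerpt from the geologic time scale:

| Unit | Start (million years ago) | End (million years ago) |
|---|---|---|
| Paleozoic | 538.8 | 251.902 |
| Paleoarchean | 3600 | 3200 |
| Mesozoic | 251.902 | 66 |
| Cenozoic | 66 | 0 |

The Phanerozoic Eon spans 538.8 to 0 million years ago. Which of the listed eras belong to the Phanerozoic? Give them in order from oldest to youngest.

Paleozoic, Mesozoic, Cenozoic

Eras with both bounds inside 538.8–0 Ma: Paleozoic (538.8–251.902), Mesozoic (251.902–66), Cenozoic (66–0).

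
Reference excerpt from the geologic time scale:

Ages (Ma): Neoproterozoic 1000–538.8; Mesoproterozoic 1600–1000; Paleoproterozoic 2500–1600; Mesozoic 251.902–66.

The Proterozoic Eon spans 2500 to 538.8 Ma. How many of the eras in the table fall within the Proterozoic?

3

Eras inside 2500–538.8 Ma: Paleoproterozoic, Mesoproterozoic, Neoproterozoic — 3 in total.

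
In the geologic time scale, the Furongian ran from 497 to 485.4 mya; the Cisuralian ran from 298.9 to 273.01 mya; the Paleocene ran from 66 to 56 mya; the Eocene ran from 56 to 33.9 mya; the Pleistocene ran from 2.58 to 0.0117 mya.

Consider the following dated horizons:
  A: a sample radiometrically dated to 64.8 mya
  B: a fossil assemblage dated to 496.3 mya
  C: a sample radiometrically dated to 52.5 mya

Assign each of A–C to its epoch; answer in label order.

A — Paleocene; B — Furongian; C — Eocene

Match each age against the start–end ranges in the excerpt: A = 64.8 Ma → Paleocene (66–56); B = 496.3 Ma → Furongian (497–485.4); C = 52.5 Ma → Eocene (56–33.9).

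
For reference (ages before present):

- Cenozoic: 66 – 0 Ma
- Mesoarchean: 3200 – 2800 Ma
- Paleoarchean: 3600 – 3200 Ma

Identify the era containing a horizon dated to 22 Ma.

Cenozoic

22 Ma lies between 66 and 0 Ma, so it falls in the Cenozoic.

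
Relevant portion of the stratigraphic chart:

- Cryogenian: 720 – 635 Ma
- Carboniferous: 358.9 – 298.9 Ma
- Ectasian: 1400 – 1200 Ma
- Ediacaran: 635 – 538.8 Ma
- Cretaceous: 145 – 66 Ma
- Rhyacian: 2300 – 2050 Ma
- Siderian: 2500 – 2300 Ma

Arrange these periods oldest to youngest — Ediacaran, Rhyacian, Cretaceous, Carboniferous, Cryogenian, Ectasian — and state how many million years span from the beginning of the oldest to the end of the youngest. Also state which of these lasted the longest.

Rhyacian → Ectasian → Cryogenian → Ediacaran → Carboniferous → Cretaceous; total span 2234 Myr; longest is Rhyacian

Start ages (Ma): Rhyacian 2300, Ectasian 1400, Cryogenian 720, Ediacaran 635, Carboniferous 358.9, Cretaceous 145.
Ordered oldest to youngest: Rhyacian, Ectasian, Cryogenian, Ediacaran, Carboniferous, Cretaceous.
Span = 2300 − 66 = 2234 Myr.
Durations: Ediacaran 96.2, Rhyacian 250, Cretaceous 79, Carboniferous 60, Ectasian 200, Cryogenian 85 → longest is Rhyacian (250 Myr).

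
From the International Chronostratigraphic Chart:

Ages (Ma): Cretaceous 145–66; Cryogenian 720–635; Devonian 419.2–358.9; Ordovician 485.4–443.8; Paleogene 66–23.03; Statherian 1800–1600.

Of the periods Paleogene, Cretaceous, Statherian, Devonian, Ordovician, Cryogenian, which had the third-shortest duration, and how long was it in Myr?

Start − end for each: Paleogene 66 − 23.03 = 42.97; Cretaceous 145 − 66 = 79; Statherian 1800 − 1600 = 200; Devonian 419.2 − 358.9 = 60.3; Ordovician 485.4 − 443.8 = 41.6; Cryogenian 720 − 635 = 85.
Ranking these from shortest: Ordovician < Paleogene < Devonian < Cretaceous < Cryogenian < Statherian.
Position 3 in that ranking is Devonian, which lasted 60.3 Myr.

Devonian, 60.3 million years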